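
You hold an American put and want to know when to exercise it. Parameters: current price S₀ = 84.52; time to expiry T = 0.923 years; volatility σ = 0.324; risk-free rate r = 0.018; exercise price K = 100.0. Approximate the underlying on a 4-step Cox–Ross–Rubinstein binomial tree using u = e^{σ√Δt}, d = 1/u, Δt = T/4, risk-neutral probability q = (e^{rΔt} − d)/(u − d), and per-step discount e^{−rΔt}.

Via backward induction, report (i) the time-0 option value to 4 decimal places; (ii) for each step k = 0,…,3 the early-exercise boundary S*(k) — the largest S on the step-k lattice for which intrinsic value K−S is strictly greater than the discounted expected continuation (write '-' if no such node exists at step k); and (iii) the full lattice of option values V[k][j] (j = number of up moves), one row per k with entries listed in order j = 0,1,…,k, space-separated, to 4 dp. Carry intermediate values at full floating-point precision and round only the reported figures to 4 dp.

price = 20.4311
boundary = - - 61.9119 72.3380
tree:
20.4311
28.5821 11.5827
38.0881 18.3045 4.2397
47.0116 27.6620 8.1012 0.0000
54.6488 38.0881 15.4800 0.0000 0.0000

Δt=0.23075, u=1.16840, d=0.85587, q=0.47449, disc=e^(-rΔt)=0.99586
k=4 terminal: V=max(K-S,0) → 54.6488 38.0881 15.4800 0.0000 0.0000
k=3: j=0 S=52.9884 intr=47.0116 cont=46.5971 V=47.0116[EX]; j=1 S=72.3380 intr=27.6620 cont=27.2475 V=27.6620[EX]; j=2 S=98.7534 intr=1.2466 cont=8.1012 V=8.1012[hold]; j=3 S=134.8149 intr=0.0000 cont=0.0000 V=0.0000[hold]  S*(3)=72.3380
k=2: j=0 S=61.9119 intr=38.0881 cont=37.6736 V=38.0881[EX]; j=1 S=84.5200 intr=15.4800 cont=18.3045 V=18.3045[hold]; j=2 S=115.3838 intr=0.0000 cont=4.2397 V=4.2397[hold]  S*(2)=61.9119
k=1: j=0 S=72.3380 intr=27.6620 cont=28.5821 V=28.5821[hold]; j=1 S=98.7534 intr=1.2466 cont=11.5827 V=11.5827[hold]  S*(1)=-
k=0: j=0 S=84.5200 intr=15.4800 cont=20.4311 V=20.4311[hold]  S*(0)=-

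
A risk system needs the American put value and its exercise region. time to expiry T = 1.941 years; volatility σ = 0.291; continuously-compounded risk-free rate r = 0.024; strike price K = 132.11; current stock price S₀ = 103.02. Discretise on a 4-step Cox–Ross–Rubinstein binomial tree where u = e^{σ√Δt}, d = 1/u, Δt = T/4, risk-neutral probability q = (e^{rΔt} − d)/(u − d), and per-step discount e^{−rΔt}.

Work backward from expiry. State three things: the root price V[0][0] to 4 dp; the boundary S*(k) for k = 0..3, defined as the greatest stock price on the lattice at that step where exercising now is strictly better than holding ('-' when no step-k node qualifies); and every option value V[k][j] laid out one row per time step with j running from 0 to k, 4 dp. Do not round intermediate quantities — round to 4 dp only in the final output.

Δt=0.48525  u=1.22472  d=0.81651  q=0.47819  discount=0.98842
step 4 (expiry): payoffs max(K−S,0) = 86.3193 63.4269 29.0900 0.0000 0.0000
step 3: (k=3,j=0): S=56.0807, (K−S)⁺=76.0293, hold=74.4996 ⇒ V=76.0293 exercise | (k=3,j=1): S=84.1174, (K−S)⁺=47.9926, hold=46.4630 ⇒ V=47.9926 exercise | (k=3,j=2): S=126.1704, (K−S)⁺=5.9396, hold=15.0036 ⇒ V=15.0036 continue | (k=3,j=3): S=189.2472, (K−S)⁺=0.0000, hold=0.0000 ⇒ V=0.0000 continue  boundary S*=84.1174
step 2: (k=2,j=0): S=68.6831, (K−S)⁺=63.4269, hold=61.8973 ⇒ V=63.4269 exercise | (k=2,j=1): S=103.0200, (K−S)⁺=29.0900, hold=31.8445 ⇒ V=31.8445 continue | (k=2,j=2): S=154.5231, (K−S)⁺=0.0000, hold=7.7384 ⇒ V=7.7384 continue  boundary S*=68.6831
step 1: (k=1,j=0): S=84.1174, (K−S)⁺=47.9926, hold=47.7650 ⇒ V=47.9926 exercise | (k=1,j=1): S=126.1704, (K−S)⁺=5.9396, hold=20.0819 ⇒ V=20.0819 continue  boundary S*=84.1174
step 0: (k=0,j=0): S=103.0200, (K−S)⁺=29.0900, hold=34.2448 ⇒ V=34.2448 continue  boundary S*=-

price = 34.2448
boundary = - 84.1174 68.6831 84.1174
tree:
34.2448
47.9926 20.0819
63.4269 31.8445 7.7384
76.0293 47.9926 15.0036 0.0000
86.3193 63.4269 29.0900 0.0000 0.0000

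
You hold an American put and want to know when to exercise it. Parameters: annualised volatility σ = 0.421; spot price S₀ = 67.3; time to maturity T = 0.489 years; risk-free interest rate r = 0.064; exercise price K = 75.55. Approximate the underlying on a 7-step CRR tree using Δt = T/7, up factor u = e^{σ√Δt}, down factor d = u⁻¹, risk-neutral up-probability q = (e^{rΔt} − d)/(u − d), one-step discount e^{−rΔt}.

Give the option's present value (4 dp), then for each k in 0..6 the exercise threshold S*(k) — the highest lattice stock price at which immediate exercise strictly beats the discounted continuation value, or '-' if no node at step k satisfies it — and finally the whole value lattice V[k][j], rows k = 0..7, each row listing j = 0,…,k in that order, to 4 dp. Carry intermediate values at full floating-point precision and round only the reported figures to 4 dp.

price = 11.8228
boundary = - - 53.8722 48.1992 53.8722 60.2130 67.3000
tree:
11.8228
16.3167 7.2959
21.6778 10.9366 3.6077
27.3508 15.7770 6.0444 1.1277
32.4264 21.6778 9.8354 2.1899 0.0425
36.9675 27.3508 15.3370 4.2513 0.0840 0.0000
41.0305 32.4264 21.6778 8.2500 0.1662 0.0000 0.0000
44.6655 36.9675 27.3508 15.3370 0.3288 0.0000 0.0000 0.0000

Δt=0.06986, u=1.11770, d=0.89469, q=0.49230, disc=e^(-rΔt)=0.99554
k=7 terminal: V=max(K-S,0) → 44.6655 36.9675 27.3508 15.3370 0.3288 0.0000 0.0000 0.0000
k=6: j=0 S=34.5195 intr=41.0305 cont=40.6934 V=41.0305[EX]; j=1 S=43.1236 intr=32.4264 cont=32.0894 V=32.4264[EX]; j=2 S=53.8722 intr=21.6778 cont=21.3407 V=21.6778[EX]; j=3 S=67.3000 intr=8.2500 cont=7.9130 V=8.2500[EX]; j=4 S=84.0746 intr=0.0000 cont=0.1662 V=0.1662[hold]; j=5 S=105.0304 intr=0.0000 cont=0.0000 V=0.0000[hold]; j=6 S=131.2094 intr=0.0000 cont=0.0000 V=0.0000[hold]  S*(6)=67.3000
k=5: j=0 S=38.5825 intr=36.9675 cont=36.6305 V=36.9675[EX]; j=1 S=48.1992 intr=27.3508 cont=27.0138 V=27.3508[EX]; j=2 S=60.2130 intr=15.3370 cont=15.0000 V=15.3370[EX]; j=3 S=75.2212 intr=0.3288 cont=4.2513 V=4.2513[hold]; j=4 S=93.9702 intr=0.0000 cont=0.0840 V=0.0840[hold]; j=5 S=117.3924 intr=0.0000 cont=0.0000 V=0.0000[hold]  S*(5)=60.2130
k=4: j=0 S=43.1236 intr=32.4264 cont=32.0894 V=32.4264[EX]; j=1 S=53.8722 intr=21.6778 cont=21.3407 V=21.6778[EX]; j=2 S=67.3000 intr=8.2500 cont=9.8354 V=9.8354[hold]; j=3 S=84.0746 intr=0.0000 cont=2.1899 V=2.1899[hold]; j=4 S=105.0304 intr=0.0000 cont=0.0425 V=0.0425[hold]  S*(4)=53.8722
k=3: j=0 S=48.1992 intr=27.3508 cont=27.0138 V=27.3508[EX]; j=1 S=60.2130 intr=15.3370 cont=15.7770 V=15.7770[hold]; j=2 S=75.2212 intr=0.3288 cont=6.0444 V=6.0444[hold]; j=3 S=93.9702 intr=0.0000 cont=1.1277 V=1.1277[hold]  S*(3)=48.1992
k=2: j=0 S=53.8722 intr=21.6778 cont=21.5564 V=21.6778[EX]; j=1 S=67.3000 intr=8.2500 cont=10.9366 V=10.9366[hold]; j=2 S=84.0746 intr=0.0000 cont=3.6077 V=3.6077[hold]  S*(2)=53.8722
k=1: j=0 S=60.2130 intr=15.3370 cont=16.3167 V=16.3167[hold]; j=1 S=75.2212 intr=0.3288 cont=7.2959 V=7.2959[hold]  S*(1)=-
k=0: j=0 S=67.3000 intr=8.2500 cont=11.8228 V=11.8228[hold]  S*(0)=-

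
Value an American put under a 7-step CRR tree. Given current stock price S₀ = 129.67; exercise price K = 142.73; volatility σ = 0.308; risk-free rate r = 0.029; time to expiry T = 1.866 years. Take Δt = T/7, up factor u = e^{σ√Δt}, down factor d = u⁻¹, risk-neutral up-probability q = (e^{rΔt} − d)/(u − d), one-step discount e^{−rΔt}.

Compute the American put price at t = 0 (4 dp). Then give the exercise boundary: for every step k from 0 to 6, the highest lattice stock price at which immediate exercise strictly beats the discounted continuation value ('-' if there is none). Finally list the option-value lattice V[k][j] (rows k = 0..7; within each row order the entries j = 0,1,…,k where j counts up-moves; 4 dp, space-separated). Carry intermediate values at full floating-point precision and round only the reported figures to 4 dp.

params: Δt=0.26657 u=1.17236 d=0.85298 q=0.48463 e^(-rΔt)=0.99230
t_7 payoffs: 100.1307 84.1799 62.2566 32.1244 0.0000 0.0000 0.0000 0.0000
t_6: node(6,0) S=49.9419 payoff=92.7881 vs cont=91.6890 → 92.7881 [stop]  node(6,1) S=68.6420 payoff=74.0880 vs cont=72.9889 → 74.0880 [stop]  node(6,2) S=94.3441 payoff=48.3859 vs cont=47.2868 → 48.3859 [stop]  node(6,3) S=129.6700 payoff=13.0600 vs cont=16.4286 → 16.4286 [wait]  node(6,4) S=178.2233 payoff=0.0000 vs cont=0.0000 → 0.0000 [wait]  node(6,5) S=244.9566 payoff=0.0000 vs cont=0.0000 → 0.0000 [wait]  node(6,6) S=336.6775 payoff=0.0000 vs cont=0.0000 → 0.0000 [wait]  ⇒ S*(6)=94.3441
t_5: node(5,0) S=58.5501 payoff=84.1799 vs cont=83.0808 → 84.1799 [stop]  node(5,1) S=80.4734 payoff=62.2566 vs cont=61.1575 → 62.2566 [stop]  node(5,2) S=110.6056 payoff=32.1244 vs cont=32.6452 → 32.6452 [wait]  node(5,3) S=152.0204 payoff=0.0000 vs cont=8.4017 → 8.4017 [wait]  node(5,4) S=208.9425 payoff=0.0000 vs cont=0.0000 → 0.0000 [wait]  node(5,5) S=287.1783 payoff=0.0000 vs cont=0.0000 → 0.0000 [wait]  ⇒ S*(5)=80.4734
t_4: node(4,0) S=68.6420 payoff=74.0880 vs cont=72.9889 → 74.0880 [stop]  node(4,1) S=94.3441 payoff=48.3859 vs cont=47.5372 → 48.3859 [stop]  node(4,2) S=129.6700 payoff=13.0600 vs cont=20.7352 → 20.7352 [wait]  node(4,3) S=178.2233 payoff=0.0000 vs cont=4.2966 → 4.2966 [wait]  node(4,4) S=244.9566 payoff=0.0000 vs cont=0.0000 → 0.0000 [wait]  ⇒ S*(4)=94.3441
t_3: node(3,0) S=80.4734 payoff=62.2566 vs cont=61.1575 → 62.2566 [stop]  node(3,1) S=110.6056 payoff=32.1244 vs cont=34.7163 → 34.7163 [wait]  node(3,2) S=152.0204 payoff=0.0000 vs cont=12.6703 → 12.6703 [wait]  node(3,3) S=208.9425 payoff=0.0000 vs cont=2.1973 → 2.1973 [wait]  ⇒ S*(3)=80.4734
t_2: node(2,0) S=94.3441 payoff=48.3859 vs cont=48.5332 → 48.5332 [wait]  node(2,1) S=129.6700 payoff=13.0600 vs cont=23.8472 → 23.8472 [wait]  node(2,2) S=178.2233 payoff=0.0000 vs cont=7.5364 → 7.5364 [wait]  ⇒ S*(2)=-
t_1: node(1,0) S=110.6056 payoff=32.1244 vs cont=36.2881 → 36.2881 [wait]  node(1,1) S=152.0204 payoff=0.0000 vs cont=15.8197 → 15.8197 [wait]  ⇒ S*(1)=-
t_0: node(0,0) S=129.6700 payoff=13.0600 vs cont=26.1655 → 26.1655 [wait]  ⇒ S*(0)=-

price = 26.1655
boundary = - - - 80.4734 94.3441 80.4734 94.3441
tree:
26.1655
36.2881 15.8197
48.5332 23.8472 7.5364
62.2566 34.7163 12.6703 2.1973
74.0880 48.3859 20.7352 4.2966 0.0000
84.1799 62.2566 32.6452 8.4017 0.0000 0.0000
92.7881 74.0880 48.3859 16.4286 0.0000 0.0000 0.0000
100.1307 84.1799 62.2566 32.1244 0.0000 0.0000 0.0000 0.0000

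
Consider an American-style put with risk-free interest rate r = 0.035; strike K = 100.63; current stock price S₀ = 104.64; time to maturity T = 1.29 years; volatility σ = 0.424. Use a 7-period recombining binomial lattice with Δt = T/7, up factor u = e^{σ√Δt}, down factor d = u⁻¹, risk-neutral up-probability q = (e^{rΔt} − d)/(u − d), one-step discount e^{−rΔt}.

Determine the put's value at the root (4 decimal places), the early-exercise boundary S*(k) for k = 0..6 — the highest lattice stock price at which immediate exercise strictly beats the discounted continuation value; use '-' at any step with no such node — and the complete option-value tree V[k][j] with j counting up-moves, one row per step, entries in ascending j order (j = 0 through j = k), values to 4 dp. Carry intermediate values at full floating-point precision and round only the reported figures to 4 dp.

params: Δt=0.18429 u=1.19963 d=0.83359 q=0.47230 e^(-rΔt)=0.99357
t_7 payoffs: 71.3645 58.5134 40.0191 13.4034 0.0000 0.0000 0.0000 0.0000
t_6: node(6,0) S=35.1078 payoff=65.5222 vs cont=64.8752 → 65.5222 [stop]  node(6,1) S=50.5245 payoff=50.1055 vs cont=49.4585 → 50.1055 [stop]  node(6,2) S=72.7110 payoff=27.9190 vs cont=27.2721 → 27.9190 [stop]  node(6,3) S=104.6400 payoff=0.0000 vs cont=7.0275 → 7.0275 [wait]  node(6,4) S=150.5898 payoff=0.0000 vs cont=0.0000 → 0.0000 [wait]  node(6,5) S=216.7172 payoff=0.0000 vs cont=0.0000 → 0.0000 [wait]  node(6,6) S=311.8827 payoff=0.0000 vs cont=0.0000 → 0.0000 [wait]  ⇒ S*(6)=72.7110
t_5: node(5,0) S=42.1166 payoff=58.5134 vs cont=57.8664 → 58.5134 [stop]  node(5,1) S=60.6109 payoff=40.0191 vs cont=39.3721 → 40.0191 [stop]  node(5,2) S=87.2266 payoff=13.4034 vs cont=17.9360 → 17.9360 [wait]  node(5,3) S=125.5297 payoff=0.0000 vs cont=3.6846 → 3.6846 [wait]  node(5,4) S=180.6527 payoff=0.0000 vs cont=0.0000 → 0.0000 [wait]  node(5,5) S=259.9815 payoff=0.0000 vs cont=0.0000 → 0.0000 [wait]  ⇒ S*(5)=60.6109
t_4: node(4,0) S=50.5245 payoff=50.1055 vs cont=49.4585 → 50.1055 [stop]  node(4,1) S=72.7110 payoff=27.9190 vs cont=29.3990 → 29.3990 [wait]  node(4,2) S=104.6400 payoff=0.0000 vs cont=11.1330 → 11.1330 [wait]  node(4,3) S=150.5898 payoff=0.0000 vs cont=1.9319 → 1.9319 [wait]  node(4,4) S=216.7172 payoff=0.0000 vs cont=0.0000 → 0.0000 [wait]  ⇒ S*(4)=50.5245
t_3: node(3,0) S=60.6109 payoff=40.0191 vs cont=40.0666 → 40.0666 [wait]  node(3,1) S=87.2266 payoff=13.4034 vs cont=20.6385 → 20.6385 [wait]  node(3,2) S=125.5297 payoff=0.0000 vs cont=6.7437 → 6.7437 [wait]  node(3,3) S=180.6527 payoff=0.0000 vs cont=1.0129 → 1.0129 [wait]  ⇒ S*(3)=-
t_2: node(2,0) S=72.7110 payoff=27.9190 vs cont=30.6921 → 30.6921 [wait]  node(2,1) S=104.6400 payoff=0.0000 vs cont=13.9855 → 13.9855 [wait]  node(2,2) S=150.5898 payoff=0.0000 vs cont=4.0111 → 4.0111 [wait]  ⇒ S*(2)=-
t_1: node(1,0) S=87.2266 payoff=13.4034 vs cont=22.6550 → 22.6550 [wait]  node(1,1) S=125.5297 payoff=0.0000 vs cont=9.2150 → 9.2150 [wait]  ⇒ S*(1)=-
t_0: node(0,0) S=104.6400 payoff=0.0000 vs cont=16.2024 → 16.2024 [wait]  ⇒ S*(0)=-

price = 16.2024
boundary = - - - - 50.5245 60.6109 72.7110
tree:
16.2024
22.6550 9.2150
30.6921 13.9855 4.0111
40.0666 20.6385 6.7437 1.0129
50.1055 29.3990 11.1330 1.9319 0.0000
58.5134 40.0191 17.9360 3.6846 0.0000 0.0000
65.5222 50.1055 27.9190 7.0275 0.0000 0.0000 0.0000
71.3645 58.5134 40.0191 13.4034 0.0000 0.0000 0.0000 0.0000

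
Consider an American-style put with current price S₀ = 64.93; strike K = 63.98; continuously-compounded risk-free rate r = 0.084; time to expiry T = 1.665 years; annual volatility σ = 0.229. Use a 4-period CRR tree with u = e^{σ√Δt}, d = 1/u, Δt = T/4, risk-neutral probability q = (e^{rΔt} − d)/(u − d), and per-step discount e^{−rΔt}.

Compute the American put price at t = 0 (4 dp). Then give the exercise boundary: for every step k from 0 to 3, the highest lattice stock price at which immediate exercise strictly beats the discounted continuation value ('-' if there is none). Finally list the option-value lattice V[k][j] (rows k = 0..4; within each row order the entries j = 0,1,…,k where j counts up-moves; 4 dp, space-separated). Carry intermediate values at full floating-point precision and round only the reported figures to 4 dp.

params: Δt=0.41625 u=1.15922 d=0.86265 q=0.58312 e^(-rΔt)=0.96564
t_4 payoffs: 28.0228 15.6612 0.0000 0.0000 0.0000
t_3: node(3,0) S=41.6822 payoff=22.2978 vs cont=20.0994 → 22.2978 [stop]  node(3,1) S=56.0119 payoff=7.9681 vs cont=6.3046 → 7.9681 [stop]  node(3,2) S=75.2680 payoff=0.0000 vs cont=0.0000 → 0.0000 [wait]  node(3,3) S=101.1439 payoff=0.0000 vs cont=0.0000 → 0.0000 [wait]  ⇒ S*(3)=56.0119
t_2: node(2,0) S=48.3188 payoff=15.6612 vs cont=13.4628 → 15.6612 [stop]  node(2,1) S=64.9300 payoff=0.0000 vs cont=3.2076 → 3.2076 [wait]  node(2,2) S=87.2519 payoff=0.0000 vs cont=0.0000 → 0.0000 [wait]  ⇒ S*(2)=48.3188
t_1: node(1,0) S=56.0119 payoff=7.9681 vs cont=8.1107 → 8.1107 [wait]  node(1,1) S=75.2680 payoff=0.0000 vs cont=1.2913 → 1.2913 [wait]  ⇒ S*(1)=-
t_0: node(0,0) S=64.9300 payoff=0.0000 vs cont=3.9921 → 3.9921 [wait]  ⇒ S*(0)=-

price = 3.9921
boundary = - - 48.3188 56.0119
tree:
3.9921
8.1107 1.2913
15.6612 3.2076 0.0000
22.2978 7.9681 0.0000 0.0000
28.0228 15.6612 0.0000 0.0000 0.0000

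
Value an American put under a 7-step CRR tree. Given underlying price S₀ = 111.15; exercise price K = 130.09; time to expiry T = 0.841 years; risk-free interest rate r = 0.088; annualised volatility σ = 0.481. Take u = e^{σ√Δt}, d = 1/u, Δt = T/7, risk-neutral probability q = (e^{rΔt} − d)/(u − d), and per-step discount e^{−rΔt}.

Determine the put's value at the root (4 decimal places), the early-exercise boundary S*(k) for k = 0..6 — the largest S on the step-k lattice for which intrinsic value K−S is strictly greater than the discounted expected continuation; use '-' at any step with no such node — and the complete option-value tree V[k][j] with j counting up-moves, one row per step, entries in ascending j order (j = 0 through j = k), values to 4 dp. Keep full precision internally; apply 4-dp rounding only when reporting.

params: Δt=0.12014 u=1.18143 d=0.84643 q=0.49014 e^(-rΔt)=0.98948
t_7 payoffs: 95.4910 81.7979 62.6854 36.0088 0.0000 0.0000 0.0000 0.0000
t_6: node(6,0) S=40.8761 payoff=89.2139 vs cont=87.8457 → 89.2139 [stop]  node(6,1) S=57.0536 payoff=73.0364 vs cont=71.6683 → 73.0364 [stop]  node(6,2) S=79.6336 payoff=50.4564 vs cont=49.0883 → 50.4564 [stop]  node(6,3) S=111.1500 payoff=18.9400 vs cont=18.1662 → 18.9400 [stop]  node(6,4) S=155.1396 payoff=0.0000 vs cont=0.0000 → 0.0000 [wait]  node(6,5) S=216.5389 payoff=0.0000 vs cont=0.0000 → 0.0000 [wait]  node(6,6) S=302.2381 payoff=0.0000 vs cont=0.0000 → 0.0000 [wait]  ⇒ S*(6)=111.1500
t_5: node(5,0) S=48.2921 payoff=81.7979 vs cont=80.4297 → 81.7979 [stop]  node(5,1) S=67.4046 payoff=62.6854 vs cont=61.3173 → 62.6854 [stop]  node(5,2) S=94.0812 payoff=36.0088 vs cont=34.6407 → 36.0088 [stop]  node(5,3) S=131.3155 payoff=0.0000 vs cont=9.5551 → 9.5551 [wait]  node(5,4) S=183.2860 payoff=0.0000 vs cont=0.0000 → 0.0000 [wait]  node(5,5) S=255.8248 payoff=0.0000 vs cont=0.0000 → 0.0000 [wait]  ⇒ S*(5)=94.0812
t_4: node(4,0) S=57.0536 payoff=73.0364 vs cont=71.6683 → 73.0364 [stop]  node(4,1) S=79.6336 payoff=50.4564 vs cont=49.0883 → 50.4564 [stop]  node(4,2) S=111.1500 payoff=18.9400 vs cont=22.8004 → 22.8004 [wait]  node(4,3) S=155.1396 payoff=0.0000 vs cont=4.8205 → 4.8205 [wait]  node(4,4) S=216.5389 payoff=0.0000 vs cont=0.0000 → 0.0000 [wait]  ⇒ S*(4)=79.6336
t_3: node(3,0) S=67.4046 payoff=62.6854 vs cont=61.3173 → 62.6854 [stop]  node(3,1) S=94.0812 payoff=36.0088 vs cont=36.5129 → 36.5129 [wait]  node(3,2) S=131.3155 payoff=0.0000 vs cont=13.8405 → 13.8405 [wait]  node(3,3) S=183.2860 payoff=0.0000 vs cont=2.4319 → 2.4319 [wait]  ⇒ S*(3)=67.4046
t_2: node(2,0) S=79.6336 payoff=50.4564 vs cont=49.3328 → 50.4564 [stop]  node(2,1) S=111.1500 payoff=18.9400 vs cont=25.1330 → 25.1330 [wait]  node(2,2) S=155.1396 payoff=0.0000 vs cont=8.1619 → 8.1619 [wait]  ⇒ S*(2)=79.6336
t_1: node(1,0) S=94.0812 payoff=36.0088 vs cont=37.6442 → 37.6442 [wait]  node(1,1) S=131.3155 payoff=0.0000 vs cont=16.6379 → 16.6379 [wait]  ⇒ S*(1)=-
t_0: node(0,0) S=111.1500 payoff=18.9400 vs cont=27.0605 → 27.0605 [wait]  ⇒ S*(0)=-

price = 27.0605
boundary = - - 79.6336 67.4046 79.6336 94.0812 111.1500
tree:
27.0605
37.6442 16.6379
50.4564 25.1330 8.1619
62.6854 36.5129 13.8405 2.4319
73.0364 50.4564 22.8004 4.8205 0.0000
81.7979 62.6854 36.0088 9.5551 0.0000 0.0000
89.2139 73.0364 50.4564 18.9400 0.0000 0.0000 0.0000
95.4910 81.7979 62.6854 36.0088 0.0000 0.0000 0.0000 0.0000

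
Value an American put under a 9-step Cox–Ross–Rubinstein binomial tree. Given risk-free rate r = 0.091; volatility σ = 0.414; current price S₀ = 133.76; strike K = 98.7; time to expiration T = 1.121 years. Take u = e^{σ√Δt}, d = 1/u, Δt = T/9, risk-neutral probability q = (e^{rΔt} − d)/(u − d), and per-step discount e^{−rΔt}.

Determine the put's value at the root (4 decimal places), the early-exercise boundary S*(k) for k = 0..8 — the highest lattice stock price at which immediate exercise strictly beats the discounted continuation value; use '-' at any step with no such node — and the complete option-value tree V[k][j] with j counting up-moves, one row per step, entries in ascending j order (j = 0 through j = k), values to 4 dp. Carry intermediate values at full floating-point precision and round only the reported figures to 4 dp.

price = 5.0711
boundary = - - - - - 64.4245 55.6668 64.4245 74.5600
tree:
5.0711
7.8657 2.4183
11.9084 4.0402 0.8669
17.5285 6.6124 1.5843 0.1760
24.9724 10.5536 2.8590 0.3577 0.0000
34.2755 16.3250 5.0770 0.7271 0.0000 0.0000
43.0332 24.2692 8.8273 1.4778 0.0000 0.0000 0.0000
50.6005 34.2755 14.9094 3.0038 0.0000 0.0000 0.0000 0.0000
57.1390 43.0332 24.1400 6.1055 0.0000 0.0000 0.0000 0.0000 0.0000
62.7887 50.6005 34.2755 12.4099 0.0000 0.0000 0.0000 0.0000 0.0000 0.0000

params: Δt=0.12456 u=1.15732 d=0.86406 q=0.50241 e^(-rΔt)=0.98873
t_9 payoffs: 62.7887 50.6005 34.2755 12.4099 0.0000 0.0000 0.0000 0.0000 0.0000 0.0000
t_8: node(8,0) S=41.5610 payoff=57.1390 vs cont=56.0266 → 57.1390 [stop]  node(8,1) S=55.6668 payoff=43.0332 vs cont=41.9208 → 43.0332 [stop]  node(8,2) S=74.5600 payoff=24.1400 vs cont=23.0276 → 24.1400 [stop]  node(8,3) S=99.8657 payoff=0.0000 vs cont=6.1055 → 6.1055 [wait]  node(8,4) S=133.7600 payoff=0.0000 vs cont=0.0000 → 0.0000 [wait]  node(8,5) S=179.1581 payoff=0.0000 vs cont=0.0000 → 0.0000 [wait]  node(8,6) S=239.9642 payoff=0.0000 vs cont=0.0000 → 0.0000 [wait]  node(8,7) S=321.4079 payoff=0.0000 vs cont=0.0000 → 0.0000 [wait]  node(8,8) S=430.4936 payoff=0.0000 vs cont=0.0000 → 0.0000 [wait]  ⇒ S*(8)=74.5600
t_7: node(7,0) S=48.0995 payoff=50.6005 vs cont=49.4881 → 50.6005 [stop]  node(7,1) S=64.4245 payoff=34.2755 vs cont=33.1631 → 34.2755 [stop]  node(7,2) S=86.2901 payoff=12.4099 vs cont=14.9094 → 14.9094 [wait]  node(7,3) S=115.5769 payoff=0.0000 vs cont=3.0038 → 3.0038 [wait]  node(7,4) S=154.8037 payoff=0.0000 vs cont=0.0000 → 0.0000 [wait]  node(7,5) S=207.3440 payoff=0.0000 vs cont=0.0000 → 0.0000 [wait]  node(7,6) S=277.7164 payoff=0.0000 vs cont=0.0000 → 0.0000 [wait]  node(7,7) S=371.9732 payoff=0.0000 vs cont=0.0000 → 0.0000 [wait]  ⇒ S*(7)=64.4245
t_6: node(6,0) S=55.6668 payoff=43.0332 vs cont=41.9208 → 43.0332 [stop]  node(6,1) S=74.5600 payoff=24.1400 vs cont=24.2692 → 24.2692 [wait]  node(6,2) S=99.8657 payoff=0.0000 vs cont=8.8273 → 8.8273 [wait]  node(6,3) S=133.7600 payoff=0.0000 vs cont=1.4778 → 1.4778 [wait]  node(6,4) S=179.1581 payoff=0.0000 vs cont=0.0000 → 0.0000 [wait]  node(6,5) S=239.9642 payoff=0.0000 vs cont=0.0000 → 0.0000 [wait]  node(6,6) S=321.4079 payoff=0.0000 vs cont=0.0000 → 0.0000 [wait]  ⇒ S*(6)=55.6668
t_5: node(5,0) S=64.4245 payoff=34.2755 vs cont=33.2273 → 34.2755 [stop]  node(5,1) S=86.2901 payoff=12.4099 vs cont=16.3250 → 16.3250 [wait]  node(5,2) S=115.5769 payoff=0.0000 vs cont=5.0770 → 5.0770 [wait]  node(5,3) S=154.8037 payoff=0.0000 vs cont=0.7271 → 0.7271 [wait]  node(5,4) S=207.3440 payoff=0.0000 vs cont=0.0000 → 0.0000 [wait]  node(5,5) S=277.7164 payoff=0.0000 vs cont=0.0000 → 0.0000 [wait]  ⇒ S*(5)=64.4245
t_4: node(4,0) S=74.5600 payoff=24.1400 vs cont=24.9724 → 24.9724 [wait]  node(4,1) S=99.8657 payoff=0.0000 vs cont=10.5536 → 10.5536 [wait]  node(4,2) S=133.7600 payoff=0.0000 vs cont=2.8590 → 2.8590 [wait]  node(4,3) S=179.1581 payoff=0.0000 vs cont=0.3577 → 0.3577 [wait]  node(4,4) S=239.9642 payoff=0.0000 vs cont=0.0000 → 0.0000 [wait]  ⇒ S*(4)=-
t_3: node(3,0) S=86.2901 payoff=12.4099 vs cont=17.5285 → 17.5285 [wait]  node(3,1) S=115.5769 payoff=0.0000 vs cont=6.6124 → 6.6124 [wait]  node(3,2) S=154.8037 payoff=0.0000 vs cont=1.5843 → 1.5843 [wait]  node(3,3) S=207.3440 payoff=0.0000 vs cont=0.1760 → 0.1760 [wait]  ⇒ S*(3)=-
t_2: node(2,0) S=99.8657 payoff=0.0000 vs cont=11.9084 → 11.9084 [wait]  node(2,1) S=133.7600 payoff=0.0000 vs cont=4.0402 → 4.0402 [wait]  node(2,2) S=179.1581 payoff=0.0000 vs cont=0.8669 → 0.8669 [wait]  ⇒ S*(2)=-
t_1: node(1,0) S=115.5769 payoff=0.0000 vs cont=7.8657 → 7.8657 [wait]  node(1,1) S=154.8037 payoff=0.0000 vs cont=2.4183 → 2.4183 [wait]  ⇒ S*(1)=-
t_0: node(0,0) S=133.7600 payoff=0.0000 vs cont=5.0711 → 5.0711 [wait]  ⇒ S*(0)=-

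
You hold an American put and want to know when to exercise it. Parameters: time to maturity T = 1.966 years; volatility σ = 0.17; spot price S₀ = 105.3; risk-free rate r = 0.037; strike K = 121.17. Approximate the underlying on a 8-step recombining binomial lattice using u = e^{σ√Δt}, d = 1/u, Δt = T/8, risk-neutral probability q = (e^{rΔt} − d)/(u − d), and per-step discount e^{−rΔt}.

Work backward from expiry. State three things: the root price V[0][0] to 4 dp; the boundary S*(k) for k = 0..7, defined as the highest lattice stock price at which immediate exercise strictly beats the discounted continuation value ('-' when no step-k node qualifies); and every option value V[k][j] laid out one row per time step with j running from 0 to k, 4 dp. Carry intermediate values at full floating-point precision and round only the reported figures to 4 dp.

Δt=0.24575, u=1.08793, d=0.91918, q=0.53307, disc=e^(-rΔt)=0.99095
k=8 terminal: V=max(K-S,0) → 67.5127 57.6619 46.0027 32.2031 15.8700 0.0000 0.0000 0.0000 0.0000
k=7: j=0 S=58.3753 intr=62.7947 cont=61.6979 V=62.7947[EX]; j=1 S=69.0922 intr=52.0778 cont=50.9811 V=52.0778[EX]; j=2 S=81.7765 intr=39.3935 cont=38.2967 V=39.3935[EX]; j=3 S=96.7895 intr=24.3805 cont=23.2837 V=24.3805[EX]; j=4 S=114.5588 intr=6.6112 cont=7.3431 V=7.3431[hold]; j=5 S=135.5901 intr=0.0000 cont=0.0000 V=0.0000[hold]; j=6 S=160.4826 intr=0.0000 cont=0.0000 V=0.0000[hold]; j=7 S=189.9449 intr=0.0000 cont=0.0000 V=0.0000[hold]  S*(7)=96.7895
k=6: j=0 S=63.5081 intr=57.6619 cont=56.5652 V=57.6619[EX]; j=1 S=75.1673 intr=46.0027 cont=44.9060 V=46.0027[EX]; j=2 S=88.9669 intr=32.2031 cont=31.1063 V=32.2031[EX]; j=3 S=105.3000 intr=15.8700 cont=15.1598 V=15.8700[EX]; j=4 S=124.6316 intr=0.0000 cont=3.3976 V=3.3976[hold]; j=5 S=147.5122 intr=0.0000 cont=0.0000 V=0.0000[hold]; j=6 S=174.5934 intr=0.0000 cont=0.0000 V=0.0000[hold]  S*(6)=105.3000
k=5: j=0 S=69.0922 intr=52.0778 cont=50.9811 V=52.0778[EX]; j=1 S=81.7765 intr=39.3935 cont=38.2967 V=39.3935[EX]; j=2 S=96.7895 intr=24.3805 cont=23.2837 V=24.3805[EX]; j=3 S=114.5588 intr=6.6112 cont=9.1379 V=9.1379[hold]; j=4 S=135.5901 intr=0.0000 cont=1.5721 V=1.5721[hold]; j=5 S=160.4826 intr=0.0000 cont=0.0000 V=0.0000[hold]  S*(5)=96.7895
k=4: j=0 S=75.1673 intr=46.0027 cont=44.9060 V=46.0027[EX]; j=1 S=88.9669 intr=32.2031 cont=31.1063 V=32.2031[EX]; j=2 S=105.3000 intr=15.8700 cont=16.1079 V=16.1079[hold]; j=3 S=124.6316 intr=0.0000 cont=5.0585 V=5.0585[hold]; j=4 S=147.5122 intr=0.0000 cont=0.7274 V=0.7274[hold]  S*(4)=88.9669
k=3: j=0 S=81.7765 intr=39.3935 cont=38.2967 V=39.3935[EX]; j=1 S=96.7895 intr=24.3805 cont=23.4093 V=24.3805[EX]; j=2 S=114.5588 intr=6.6112 cont=10.1253 V=10.1253[hold]; j=3 S=135.5901 intr=0.0000 cont=2.7248 V=2.7248[hold]  S*(3)=96.7895
k=2: j=0 S=88.9669 intr=32.2031 cont=31.1063 V=32.2031[EX]; j=1 S=105.3000 intr=15.8700 cont=16.6295 V=16.6295[hold]; j=2 S=124.6316 intr=0.0000 cont=6.1244 V=6.1244[hold]  S*(2)=88.9669
k=1: j=0 S=96.7895 intr=24.3805 cont=23.6849 V=24.3805[EX]; j=1 S=114.5588 intr=6.6112 cont=10.9297 V=10.9297[hold]  S*(1)=96.7895
k=0: j=0 S=105.3000 intr=15.8700 cont=17.0544 V=17.0544[hold]  S*(0)=-

price = 17.0544
boundary = - 96.7895 88.9669 96.7895 88.9669 96.7895 105.3000 96.7895
tree:
17.0544
24.3805 10.9297
32.2031 16.6295 6.1244
39.3935 24.3805 10.1253 2.7248
46.0027 32.2031 16.1079 5.0585 0.7274
52.0778 39.3935 24.3805 9.1379 1.5721 0.0000
57.6619 46.0027 32.2031 15.8700 3.3976 0.0000 0.0000
62.7947 52.0778 39.3935 24.3805 7.3431 0.0000 0.0000 0.0000
67.5127 57.6619 46.0027 32.2031 15.8700 0.0000 0.0000 0.0000 0.0000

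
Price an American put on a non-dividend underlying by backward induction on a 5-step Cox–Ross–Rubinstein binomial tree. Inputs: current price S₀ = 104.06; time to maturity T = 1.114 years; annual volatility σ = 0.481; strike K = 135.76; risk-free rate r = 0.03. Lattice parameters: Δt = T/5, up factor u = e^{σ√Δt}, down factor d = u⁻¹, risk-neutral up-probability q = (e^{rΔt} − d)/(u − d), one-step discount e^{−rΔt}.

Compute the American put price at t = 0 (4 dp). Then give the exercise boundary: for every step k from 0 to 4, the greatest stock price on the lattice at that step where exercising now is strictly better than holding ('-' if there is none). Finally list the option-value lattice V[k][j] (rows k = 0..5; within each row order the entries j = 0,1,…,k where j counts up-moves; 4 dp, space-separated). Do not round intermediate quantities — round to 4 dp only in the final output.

price = 40.3920
boundary = - - 66.0814 82.9242 104.0600
tree:
40.3920
54.2439 24.5991
69.6786 36.7816 10.5496
83.1005 52.8358 18.3311 1.5000
93.7962 69.6786 31.7000 2.7867 0.0000
102.3195 83.1005 52.8358 5.1772 0.0000 0.0000

Δt=0.22280  u=1.25488  d=0.79689  q=0.45813  discount=0.99334
step 5 (expiry): payoffs max(K−S,0) = 102.3195 83.1005 52.8358 5.1772 0.0000 0.0000
step 4: (k=4,j=0): S=41.9638, (K−S)⁺=93.7962, hold=92.8918 ⇒ V=93.7962 exercise | (k=4,j=1): S=66.0814, (K−S)⁺=69.6786, hold=68.7742 ⇒ V=69.6786 exercise | (k=4,j=2): S=104.0600, (K−S)⁺=31.7000, hold=30.7956 ⇒ V=31.7000 exercise | (k=4,j=3): S=163.8658, (K−S)⁺=0.0000, hold=2.7867 ⇒ V=2.7867 continue | (k=4,j=4): S=258.0435, (K−S)⁺=0.0000, hold=0.0000 ⇒ V=0.0000 continue  boundary S*=104.0600
step 3: (k=3,j=0): S=52.6595, (K−S)⁺=83.1005, hold=82.1961 ⇒ V=83.1005 exercise | (k=3,j=1): S=82.9242, (K−S)⁺=52.8358, hold=51.9314 ⇒ V=52.8358 exercise | (k=3,j=2): S=130.5828, (K−S)⁺=5.1772, hold=18.3311 ⇒ V=18.3311 continue | (k=3,j=3): S=205.6320, (K−S)⁺=0.0000, hold=1.5000 ⇒ V=1.5000 continue  boundary S*=82.9242
step 2: (k=2,j=0): S=66.0814, (K−S)⁺=69.6786, hold=68.7742 ⇒ V=69.6786 exercise | (k=2,j=1): S=104.0600, (K−S)⁺=31.7000, hold=36.7816 ⇒ V=36.7816 continue | (k=2,j=2): S=163.8658, (K−S)⁺=0.0000, hold=10.5496 ⇒ V=10.5496 continue  boundary S*=66.0814
step 1: (k=1,j=0): S=82.9242, (K−S)⁺=52.8358, hold=54.2439 ⇒ V=54.2439 continue | (k=1,j=1): S=130.5828, (K−S)⁺=5.1772, hold=24.5991 ⇒ V=24.5991 continue  boundary S*=-
step 0: (k=0,j=0): S=104.0600, (K−S)⁺=31.7000, hold=40.3920 ⇒ V=40.3920 continue  boundary S*=-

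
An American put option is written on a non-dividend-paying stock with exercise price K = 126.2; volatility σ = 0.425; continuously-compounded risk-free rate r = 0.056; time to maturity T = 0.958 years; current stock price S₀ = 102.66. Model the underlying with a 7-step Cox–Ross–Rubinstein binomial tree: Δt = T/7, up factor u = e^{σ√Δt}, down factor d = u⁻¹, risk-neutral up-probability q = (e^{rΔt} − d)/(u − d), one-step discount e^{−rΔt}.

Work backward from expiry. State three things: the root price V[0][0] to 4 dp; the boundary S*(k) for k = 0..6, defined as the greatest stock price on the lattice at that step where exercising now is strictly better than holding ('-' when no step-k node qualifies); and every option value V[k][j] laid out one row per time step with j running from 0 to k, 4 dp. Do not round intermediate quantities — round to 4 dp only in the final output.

Δt=0.13686  u=1.17026  d=0.85451  q=0.48514  discount=0.99237
step 7 (expiry): payoffs max(K−S,0) = 92.0472 79.4275 62.1447 38.4759 6.0612 0.0000 0.0000 0.0000
step 6: (k=6,j=0): S=39.9676, (K−S)⁺=86.2324, hold=85.2689 ⇒ V=86.2324 exercise | (k=6,j=1): S=54.7360, (K−S)⁺=71.4640, hold=70.5005 ⇒ V=71.4640 exercise | (k=6,j=2): S=74.9613, (K−S)⁺=51.2387, hold=50.2752 ⇒ V=51.2387 exercise | (k=6,j=3): S=102.6600, (K−S)⁺=23.5400, hold=22.5765 ⇒ V=23.5400 exercise | (k=6,j=4): S=140.5936, (K−S)⁺=0.0000, hold=3.0968 ⇒ V=3.0968 continue | (k=6,j=5): S=192.5439, (K−S)⁺=0.0000, hold=0.0000 ⇒ V=0.0000 continue | (k=6,j=6): S=263.6902, (K−S)⁺=0.0000, hold=0.0000 ⇒ V=0.0000 continue  boundary S*=102.6600
step 5: (k=5,j=0): S=46.7725, (K−S)⁺=79.4275, hold=78.4640 ⇒ V=79.4275 exercise | (k=5,j=1): S=64.0553, (K−S)⁺=62.1447, hold=61.1812 ⇒ V=62.1447 exercise | (k=5,j=2): S=87.7241, (K−S)⁺=38.4759, hold=37.5124 ⇒ V=38.4759 exercise | (k=5,j=3): S=120.1388, (K−S)⁺=6.0612, hold=13.5182 ⇒ V=13.5182 continue | (k=5,j=4): S=164.5310, (K−S)⁺=0.0000, hold=1.5823 ⇒ V=1.5823 continue | (k=5,j=5): S=225.3263, (K−S)⁺=0.0000, hold=0.0000 ⇒ V=0.0000 continue  boundary S*=87.7241
step 4: (k=4,j=0): S=54.7360, (K−S)⁺=71.4640, hold=70.5005 ⇒ V=71.4640 exercise | (k=4,j=1): S=74.9613, (K−S)⁺=51.2387, hold=50.2752 ⇒ V=51.2387 exercise | (k=4,j=2): S=102.6600, (K−S)⁺=23.5400, hold=26.1666 ⇒ V=26.1666 continue | (k=4,j=3): S=140.5936, (K−S)⁺=0.0000, hold=7.6686 ⇒ V=7.6686 continue | (k=4,j=4): S=192.5439, (K−S)⁺=0.0000, hold=0.8084 ⇒ V=0.8084 continue  boundary S*=74.9613
step 3: (k=3,j=0): S=64.0553, (K−S)⁺=62.1447, hold=61.1812 ⇒ V=62.1447 exercise | (k=3,j=1): S=87.7241, (K−S)⁺=38.4759, hold=38.7769 ⇒ V=38.7769 continue | (k=3,j=2): S=120.1388, (K−S)⁺=6.0612, hold=17.0612 ⇒ V=17.0612 continue | (k=3,j=3): S=164.5310, (K−S)⁺=0.0000, hold=4.3073 ⇒ V=4.3073 continue  boundary S*=64.0553
step 2: (k=2,j=0): S=74.9613, (K−S)⁺=51.2387, hold=50.4201 ⇒ V=51.2387 exercise | (k=2,j=1): S=102.6600, (K−S)⁺=23.5400, hold=28.0261 ⇒ V=28.0261 continue | (k=2,j=2): S=140.5936, (K−S)⁺=0.0000, hold=10.7908 ⇒ V=10.7908 continue  boundary S*=74.9613
step 1: (k=1,j=0): S=87.7241, (K−S)⁺=38.4759, hold=39.6721 ⇒ V=39.6721 continue | (k=1,j=1): S=120.1388, (K−S)⁺=6.0612, hold=19.5144 ⇒ V=19.5144 continue  boundary S*=-
step 0: (k=0,j=0): S=102.6600, (K−S)⁺=23.5400, hold=29.6646 ⇒ V=29.6646 continue  boundary S*=-

price = 29.6646
boundary = - - 74.9613 64.0553 74.9613 87.7241 102.6600
tree:
29.6646
39.6721 19.5144
51.2387 28.0261 10.7908
62.1447 38.7769 17.0612 4.3073
71.4640 51.2387 26.1666 7.6686 0.8084
79.4275 62.1447 38.4759 13.5182 1.5823 0.0000
86.2324 71.4640 51.2387 23.5400 3.0968 0.0000 0.0000
92.0472 79.4275 62.1447 38.4759 6.0612 0.0000 0.0000 0.0000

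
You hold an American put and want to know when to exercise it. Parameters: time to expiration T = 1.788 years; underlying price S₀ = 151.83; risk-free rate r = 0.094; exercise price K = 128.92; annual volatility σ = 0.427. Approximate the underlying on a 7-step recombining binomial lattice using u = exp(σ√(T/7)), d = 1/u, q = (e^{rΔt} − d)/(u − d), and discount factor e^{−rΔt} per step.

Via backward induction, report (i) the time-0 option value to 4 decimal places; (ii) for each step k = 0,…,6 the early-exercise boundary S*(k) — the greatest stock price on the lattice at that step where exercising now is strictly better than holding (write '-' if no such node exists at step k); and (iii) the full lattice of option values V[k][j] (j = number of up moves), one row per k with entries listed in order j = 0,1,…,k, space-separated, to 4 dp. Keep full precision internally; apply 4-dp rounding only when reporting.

params: Δt=0.25543 u=1.24086 d=0.80589 q=0.50213 e^(-rΔt)=0.97628
t_7 payoffs: 95.4007 77.3091 49.4528 6.5614 0.0000 0.0000 0.0000 0.0000
t_6: node(6,0) S=41.5928 payoff=87.3272 vs cont=84.2686 → 87.3272 [stop]  node(6,1) S=64.0420 payoff=64.8780 vs cont=61.8194 → 64.8780 [stop]  node(6,2) S=98.6078 payoff=30.3122 vs cont=27.2537 → 30.3122 [stop]  node(6,3) S=151.8300 payoff=0.0000 vs cont=3.1893 → 3.1893 [wait]  node(6,4) S=233.7781 payoff=0.0000 vs cont=0.0000 → 0.0000 [wait]  node(6,5) S=359.9567 payoff=0.0000 vs cont=0.0000 → 0.0000 [wait]  node(6,6) S=554.2383 payoff=0.0000 vs cont=0.0000 → 0.0000 [wait]  ⇒ S*(6)=98.6078
t_5: node(5,0) S=51.6109 payoff=77.3091 vs cont=74.2505 → 77.3091 [stop]  node(5,1) S=79.4672 payoff=49.4528 vs cont=46.3942 → 49.4528 [stop]  node(5,2) S=122.3586 payoff=6.5614 vs cont=16.2971 → 16.2971 [wait]  node(5,3) S=188.3999 payoff=0.0000 vs cont=1.5502 → 1.5502 [wait]  node(5,4) S=290.0862 payoff=0.0000 vs cont=0.0000 → 0.0000 [wait]  node(5,5) S=446.6562 payoff=0.0000 vs cont=0.0000 → 0.0000 [wait]  ⇒ S*(5)=79.4672
t_4: node(4,0) S=64.0420 payoff=64.8780 vs cont=61.8194 → 64.8780 [stop]  node(4,1) S=98.6078 payoff=30.3122 vs cont=32.0262 → 32.0262 [wait]  node(4,2) S=151.8300 payoff=0.0000 vs cont=8.6813 → 8.6813 [wait]  node(4,3) S=233.7781 payoff=0.0000 vs cont=0.7535 → 0.7535 [wait]  node(4,4) S=359.9567 payoff=0.0000 vs cont=0.0000 → 0.0000 [wait]  ⇒ S*(4)=64.0420
t_3: node(3,0) S=79.4672 payoff=49.4528 vs cont=47.2344 → 49.4528 [stop]  node(3,1) S=122.3586 payoff=6.5614 vs cont=19.8224 → 19.8224 [wait]  node(3,2) S=188.3999 payoff=0.0000 vs cont=4.5890 → 4.5890 [wait]  node(3,3) S=290.0862 payoff=0.0000 vs cont=0.3662 → 0.3662 [wait]  ⇒ S*(3)=79.4672
t_2: node(2,0) S=98.6078 payoff=30.3122 vs cont=33.7544 → 33.7544 [wait]  node(2,1) S=151.8300 payoff=0.0000 vs cont=11.8846 → 11.8846 [wait]  node(2,2) S=233.7781 payoff=0.0000 vs cont=2.4101 → 2.4101 [wait]  ⇒ S*(2)=-
t_1: node(1,0) S=122.3586 payoff=6.5614 vs cont=22.2327 → 22.2327 [wait]  node(1,1) S=188.3999 payoff=0.0000 vs cont=6.9581 → 6.9581 [wait]  ⇒ S*(1)=-
t_0: node(0,0) S=151.8300 payoff=0.0000 vs cont=14.2175 → 14.2175 [wait]  ⇒ S*(0)=-

price = 14.2175
boundary = - - - 79.4672 64.0420 79.4672 98.6078
tree:
14.2175
22.2327 6.9581
33.7544 11.8846 2.4101
49.4528 19.8224 4.5890 0.3662
64.8780 32.0262 8.6813 0.7535 0.0000
77.3091 49.4528 16.2971 1.5502 0.0000 0.0000
87.3272 64.8780 30.3122 3.1893 0.0000 0.0000 0.0000
95.4007 77.3091 49.4528 6.5614 0.0000 0.0000 0.0000 0.0000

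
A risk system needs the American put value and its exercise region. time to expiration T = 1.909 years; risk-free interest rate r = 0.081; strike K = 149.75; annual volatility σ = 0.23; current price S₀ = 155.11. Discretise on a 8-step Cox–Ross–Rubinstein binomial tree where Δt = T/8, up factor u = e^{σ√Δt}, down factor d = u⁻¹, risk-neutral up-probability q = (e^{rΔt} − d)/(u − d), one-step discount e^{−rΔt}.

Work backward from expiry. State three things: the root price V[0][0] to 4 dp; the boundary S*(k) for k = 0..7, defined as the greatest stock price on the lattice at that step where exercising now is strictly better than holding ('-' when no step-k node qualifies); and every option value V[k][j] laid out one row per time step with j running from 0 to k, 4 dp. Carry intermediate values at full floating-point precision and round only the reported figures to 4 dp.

Δt=0.23863, u=1.11891, d=0.89373, q=0.55861, disc=e^(-rΔt)=0.98086
k=8 terminal: V=max(K-S,0) → 86.6129 70.7052 50.7894 25.8558 0.0000 0.0000 0.0000 0.0000 0.0000
k=7: j=0 S=70.6446 intr=79.1054 cont=76.2387 V=79.1054[EX]; j=1 S=88.4439 intr=61.3061 cont=58.4395 V=61.3061[EX]; j=2 S=110.7278 intr=39.0222 cont=36.1556 V=39.0222[EX]; j=3 S=138.6262 intr=11.1238 cont=11.1940 V=11.1940[hold]; j=4 S=173.5538 intr=0.0000 cont=0.0000 V=0.0000[hold]; j=5 S=217.2816 intr=0.0000 cont=0.0000 V=0.0000[hold]; j=6 S=272.0269 intr=0.0000 cont=0.0000 V=0.0000[hold]; j=7 S=340.5655 intr=0.0000 cont=0.0000 V=0.0000[hold]  S*(7)=110.7278
k=6: j=0 S=79.0448 intr=70.7052 cont=67.8385 V=70.7052[EX]; j=1 S=98.9606 intr=50.7894 cont=47.9228 V=50.7894[EX]; j=2 S=123.8942 intr=25.8558 cont=23.0276 V=25.8558[EX]; j=3 S=155.1100 intr=0.0000 cont=4.8463 V=4.8463[hold]; j=4 S=194.1908 intr=0.0000 cont=0.0000 V=0.0000[hold]; j=5 S=243.1182 intr=0.0000 cont=0.0000 V=0.0000[hold]; j=6 S=304.3731 intr=0.0000 cont=0.0000 V=0.0000[hold]  S*(6)=123.8942
k=5: j=0 S=88.4439 intr=61.3061 cont=58.4395 V=61.3061[EX]; j=1 S=110.7278 intr=39.0222 cont=36.1556 V=39.0222[EX]; j=2 S=138.6262 intr=11.1238 cont=13.8493 V=13.8493[hold]; j=3 S=173.5538 intr=0.0000 cont=2.0981 V=2.0981[hold]; j=4 S=217.2816 intr=0.0000 cont=0.0000 V=0.0000[hold]; j=5 S=272.0269 intr=0.0000 cont=0.0000 V=0.0000[hold]  S*(5)=110.7278
k=4: j=0 S=98.9606 intr=50.7894 cont=47.9228 V=50.7894[EX]; j=1 S=123.8942 intr=25.8558 cont=24.4825 V=25.8558[EX]; j=2 S=155.1100 intr=0.0000 cont=7.1455 V=7.1455[hold]; j=3 S=194.1908 intr=0.0000 cont=0.9084 V=0.9084[hold]; j=4 S=243.1182 intr=0.0000 cont=0.0000 V=0.0000[hold]  S*(4)=123.8942
k=3: j=0 S=110.7278 intr=39.0222 cont=36.1556 V=39.0222[EX]; j=1 S=138.6262 intr=11.1238 cont=15.1091 V=15.1091[hold]; j=2 S=173.5538 intr=0.0000 cont=3.5913 V=3.5913[hold]; j=3 S=217.2816 intr=0.0000 cont=0.3933 V=0.3933[hold]  S*(3)=110.7278
k=2: j=0 S=123.8942 intr=25.8558 cont=25.1728 V=25.8558[EX]; j=1 S=155.1100 intr=0.0000 cont=8.5090 V=8.5090[hold]; j=2 S=194.1908 intr=0.0000 cont=1.7703 V=1.7703[hold]  S*(2)=123.8942
k=1: j=0 S=138.6262 intr=11.1238 cont=15.8562 V=15.8562[hold]; j=1 S=173.5538 intr=0.0000 cont=4.6539 V=4.6539[hold]  S*(1)=-
k=0: j=0 S=155.1100 intr=0.0000 cont=9.4147 V=9.4147[hold]  S*(0)=-

price = 9.4147
boundary = - - 123.8942 110.7278 123.8942 110.7278 123.8942 110.7278
tree:
9.4147
15.8562 4.6539
25.8558 8.5090 1.7703
39.0222 15.1091 3.5913 0.3933
50.7894 25.8558 7.1455 0.9084 0.0000
61.3061 39.0222 13.8493 2.0981 0.0000 0.0000
70.7052 50.7894 25.8558 4.8463 0.0000 0.0000 0.0000
79.1054 61.3061 39.0222 11.1940 0.0000 0.0000 0.0000 0.0000
86.6129 70.7052 50.7894 25.8558 0.0000 0.0000 0.0000 0.0000 0.0000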